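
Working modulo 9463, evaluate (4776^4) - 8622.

(4776)^4 ≡ 9031 (mod 9463)
9031 - 8622 = 409

409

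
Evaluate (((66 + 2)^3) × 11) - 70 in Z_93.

66 + 2 = 68
(68)^3 ≡ 92 (mod 93)
92 × 11 = 1012 ≡ 82 (mod 93)
82 - 70 = 12

12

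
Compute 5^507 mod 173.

507 in binary is 111111011, i.e. 507 = 256 + 128 + 64 + 32 + 16 + 8 + 2 + 1.
5^1 ≡ 5 (mod 173)
5^2 ≡ 5^2 = 25 (mod 173)
5^4 ≡ 25^2 = 625 ≡ 106 (mod 173)
5^8 ≡ 106^2 = 11236 ≡ 164 (mod 173)
5^16 ≡ 164^2 = 26896 ≡ 81 (mod 173)
5^32 ≡ 81^2 = 6561 ≡ 160 (mod 173)
5^64 ≡ 160^2 = 25600 ≡ 169 (mod 173)
5^128 ≡ 169^2 = 28561 ≡ 16 (mod 173)
5^256 ≡ 16^2 = 256 ≡ 83 (mod 173)
5^507 = 5^256 × 5^128 × 5^64 × 5^32 × 5^16 × 5^8 × 5^2 × 5^1 ≡ 83 × 16 × 169 × 160 × 81 × 164 × 25 × 5 (mod 173).
Accumulate the product:
83 × 16 = 1328 ≡ 117
117 × 169 = 19773 ≡ 51
51 × 160 = 8160 ≡ 29
29 × 81 = 2349 ≡ 100
100 × 164 = 16400 ≡ 138
138 × 25 = 3450 ≡ 163
163 × 5 = 815 ≡ 123

123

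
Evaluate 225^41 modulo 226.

Using repeated squaring:
41 in binary is 101001, i.e. 41 = 32 + 8 + 1.
225^1 ≡ 225 (mod 226)
225^2 ≡ 225^2 = 50625 ≡ 1 (mod 226)
225^4 ≡ 1^2 = 1 (mod 226)
225^8 ≡ 1^2 = 1 (mod 226)
225^16 ≡ 1^2 = 1 (mod 226)
225^32 ≡ 1^2 = 1 (mod 226)
225^41 = 225^32 * 225^8 * 225^1 ≡ 1 * 1 * 225 (mod 226).
Accumulate the product:
1 * 1 = 1
1 * 225 = 225

225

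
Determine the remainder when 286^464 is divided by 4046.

596

464 in binary is 111010000, i.e. 464 = 256 + 128 + 64 + 16.
286^1 ≡ 286 (mod 4046)
286^2 ≡ 286^2 = 81796 ≡ 876 (mod 4046)
286^4 ≡ 876^2 = 767376 ≡ 2682 (mod 4046)
286^8 ≡ 2682^2 = 7193124 ≡ 3382 (mod 4046)
286^16 ≡ 3382^2 = 11437924 ≡ 3928 (mod 4046)
286^32 ≡ 3928^2 = 15429184 ≡ 1786 (mod 4046)
286^64 ≡ 1786^2 = 3189796 ≡ 1548 (mod 4046)
286^128 ≡ 1548^2 = 2396304 ≡ 1072 (mod 4046)
286^256 ≡ 1072^2 = 1149184 ≡ 120 (mod 4046)
286^464 = 286^256 · 286^128 · 286^64 · 286^16 ≡ 120 · 1072 · 1548 · 3928 (mod 4046).
Accumulate the product:
120 · 1072 = 128640 ≡ 3214
3214 · 1548 = 4975272 ≡ 2738
2738 · 3928 = 10754864 ≡ 596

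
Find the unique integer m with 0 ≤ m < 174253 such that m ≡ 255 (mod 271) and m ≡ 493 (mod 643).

105945

271⁻¹ mod 643: 271*261 ≡ 1 (mod 643), so 271⁻¹ ≡ 261.
m = 255 + 271*((493 − 255)*261 mod 643) = 255 + 271*390 = 105945.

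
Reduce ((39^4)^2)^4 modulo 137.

(39)^4 ≡ 59 (mod 137)
(59)^2 ≡ 56 (mod 137)
(56)^4 ≡ 88 (mod 137)

88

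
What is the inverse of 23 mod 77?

77 = 3*23 + 8
23 = 2*8 + 7
8 = 1*7 + 1
7 = 7*1 + 0
gcd(23, 77) = 1, so the inverse exists.
Bézout: 1 = 3*77 − 10*23.
So 23⁻¹ ≡ −10 ≡ 67 (mod 77).

67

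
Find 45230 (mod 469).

45230 = 96*469 + 206, so 45230 ≡ 206 (mod 469).

206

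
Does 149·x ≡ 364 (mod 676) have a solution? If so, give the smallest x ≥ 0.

624

gcd(149, 676) = 1, so a unique solution mod 676 exists.
149⁻¹ ≡ 245 (mod 676).
x ≡ 245·364 ≡ 624 (mod 676).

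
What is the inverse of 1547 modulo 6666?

767

6666 = 4×1547 + 478
1547 = 3×478 + 113
478 = 4×113 + 26
113 = 4×26 + 9
26 = 2×9 + 8
9 = 1×8 + 1
8 = 8×1 + 0
gcd(1547, 6666) = 1, so the inverse exists.
Back-substitute for 1:
1 = 1×9 − 1×8
  = −1×26 + 3×9
  = 3×113 − 13×26
  = −13×478 + 55×113
  = 55×1547 − 178×478
  = −178×6666 + 767×1547
So 1547⁻¹ ≡ 767 (mod 6666).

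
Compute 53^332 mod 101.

53^1 ≡ 53 (mod 101)
53^2 ≡ 53^2 = 2809 ≡ 82 (mod 101)
53^4 ≡ 82^2 = 6724 ≡ 58 (mod 101)
53^8 ≡ 58^2 = 3364 ≡ 31 (mod 101)
53^16 ≡ 31^2 = 961 ≡ 52 (mod 101)
53^32 ≡ 52^2 = 2704 ≡ 78 (mod 101)
53^64 ≡ 78^2 = 6084 ≡ 24 (mod 101)
53^128 ≡ 24^2 = 576 ≡ 71 (mod 101)
53^256 ≡ 71^2 = 5041 ≡ 92 (mod 101)
53^332 = 53^256 · 53^64 · 53^8 · 53^4 ≡ 92 · 24 · 31 · 58 (mod 101).
Accumulate the product:
92 · 24 = 2208 ≡ 87
87 · 31 = 2697 ≡ 71
71 · 58 = 4118 ≡ 78

78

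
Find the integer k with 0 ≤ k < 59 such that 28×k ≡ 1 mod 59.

19

59 = 2·28 + 3
28 = 9·3 + 1
3 = 3·1 + 0
gcd(28, 59) = 1, so the inverse exists.
Bézout: 1 = −9·59 + 19·28.
So 28⁻¹ ≡ 19 (mod 59).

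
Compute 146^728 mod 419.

Compute successive squares:
728 in binary is 1011011000, i.e. 728 = 512 + 128 + 64 + 16 + 8.
146^1 ≡ 146 (mod 419)
146^2 ≡ 146^2 = 21316 ≡ 366 (mod 419)
146^4 ≡ 366^2 = 133956 ≡ 295 (mod 419)
146^8 ≡ 295^2 = 87025 ≡ 292 (mod 419)
146^16 ≡ 292^2 = 85264 ≡ 207 (mod 419)
146^32 ≡ 207^2 = 42849 ≡ 111 (mod 419)
146^64 ≡ 111^2 = 12321 ≡ 170 (mod 419)
146^128 ≡ 170^2 = 28900 ≡ 408 (mod 419)
146^256 ≡ 408^2 = 166464 ≡ 121 (mod 419)
146^512 ≡ 121^2 = 14641 ≡ 395 (mod 419)
146^728 = 146^512 * 146^128 * 146^64 * 146^16 * 146^8 ≡ 395 * 408 * 170 * 207 * 292 (mod 419).
Accumulate the product:
395 * 408 = 161160 ≡ 264
264 * 170 = 44880 ≡ 47
47 * 207 = 9729 ≡ 92
92 * 292 = 26864 ≡ 48

48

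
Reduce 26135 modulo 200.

135

26135 = 130*200 + 135, so 26135 ≡ 135 (mod 200).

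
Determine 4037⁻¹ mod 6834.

6101

Apply the Euclidean algorithm and back-substitute:
6834 = 1·4037 + 2797
4037 = 1·2797 + 1240
2797 = 2·1240 + 317
1240 = 3·317 + 289
317 = 1·289 + 28
289 = 10·28 + 9
28 = 3·9 + 1
9 = 9·1 + 0
gcd(4037, 6834) = 1, so the inverse exists.
Back-substitute for 1:
1 = 1·28 − 3·9
  = −3·289 + 31·28
  = 31·317 − 34·289
  = −34·1240 + 133·317
  = 133·2797 − 300·1240
  = −300·4037 + 433·2797
  = 433·6834 − 733·4037
So 4037⁻¹ ≡ −733 ≡ 6101 (mod 6834).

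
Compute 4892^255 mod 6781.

3668

Using repeated squaring:
255 in binary is 11111111, i.e. 255 = 128 + 64 + 32 + 16 + 8 + 4 + 2 + 1.
4892^1 ≡ 4892 (mod 6781)
4892^2 ≡ 4892^2 = 23931664 ≡ 1515 (mod 6781)
4892^4 ≡ 1515^2 = 2295225 ≡ 3247 (mod 6781)
4892^8 ≡ 3247^2 = 10543009 ≡ 5335 (mod 6781)
4892^16 ≡ 5335^2 = 28462225 ≡ 2368 (mod 6781)
4892^32 ≡ 2368^2 = 5607424 ≡ 6318 (mod 6781)
4892^64 ≡ 6318^2 = 39917124 ≡ 4158 (mod 6781)
4892^128 ≡ 4158^2 = 17288964 ≡ 4195 (mod 6781)
4892^255 = 4892^128 × 4892^64 × 4892^32 × 4892^16 × 4892^8 × 4892^4 × 4892^2 × 4892^1 ≡ 4195 × 4158 × 6318 × 2368 × 5335 × 3247 × 1515 × 4892 (mod 6781).
Accumulate the product:
4195 × 4158 = 17442810 ≡ 2078
2078 × 6318 = 13128804 ≡ 788
788 × 2368 = 1865984 ≡ 1209
1209 × 5335 = 6450015 ≡ 1284
1284 × 3247 = 4169148 ≡ 5614
5614 × 1515 = 8505210 ≡ 1836
1836 × 4892 = 8981712 ≡ 3668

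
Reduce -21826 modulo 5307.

-21826 = -5·5307 + 4709, so -21826 ≡ 4709 (mod 5307).

4709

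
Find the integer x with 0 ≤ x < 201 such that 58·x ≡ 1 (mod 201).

By the extended Euclidean algorithm:
201 = 3·58 + 27
58 = 2·27 + 4
27 = 6·4 + 3
4 = 1·3 + 1
3 = 3·1 + 0
gcd(58, 201) = 1, so the inverse exists.
Bézout: 1 = −15·201 + 52·58.
So 58⁻¹ ≡ 52 (mod 201).

52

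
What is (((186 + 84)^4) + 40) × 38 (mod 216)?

186 + 84 = 270 ≡ 54 (mod 216)
(54)^4 ≡ 0 (mod 216)
0 + 40 = 40
40 × 38 = 1520 ≡ 8 (mod 216)

8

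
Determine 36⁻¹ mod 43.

6

43 = 1·36 + 7
36 = 5·7 + 1
7 = 7·1 + 0
gcd(36, 43) = 1, so the inverse exists.
Bézout: 1 = −5·43 + 6·36.
So 36⁻¹ ≡ 6 (mod 43).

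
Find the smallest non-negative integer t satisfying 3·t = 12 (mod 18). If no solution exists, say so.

gcd(3, 18) = 3, and 3 | 12, so solutions exist.
Divide through by 3: 1·t mod 6 = 4.
1⁻¹ ≡ 1 (mod 6).
t ≡ 1·4 ≡ 4 (mod 6).
The smallest non-negative solution is t = 4.

4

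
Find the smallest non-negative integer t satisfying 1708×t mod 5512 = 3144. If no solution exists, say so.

gcd(1708, 5512) = 4, and 4 | 3144, so solutions exist.
Divide through by 4: 427×t = 786 (mod 1378).
427⁻¹ ≡ 71 (mod 1378).
t ≡ 71×786 ≡ 686 (mod 1378).
The smallest non-negative solution is t = 686.

686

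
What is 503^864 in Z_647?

864 in binary is 1101100000, i.e. 864 = 512 + 256 + 64 + 32.
503^1 ≡ 503 (mod 647)
503^2 ≡ 503^2 = 253009 ≡ 32 (mod 647)
503^4 ≡ 32^2 = 1024 ≡ 377 (mod 647)
503^8 ≡ 377^2 = 142129 ≡ 436 (mod 647)
503^16 ≡ 436^2 = 190096 ≡ 525 (mod 647)
503^32 ≡ 525^2 = 275625 ≡ 3 (mod 647)
503^64 ≡ 3^2 = 9 (mod 647)
503^128 ≡ 9^2 = 81 (mod 647)
503^256 ≡ 81^2 = 6561 ≡ 91 (mod 647)
503^512 ≡ 91^2 = 8281 ≡ 517 (mod 647)
503^864 = 503^512 × 503^256 × 503^64 × 503^32 ≡ 517 × 91 × 9 × 3 (mod 647).
Accumulate the product:
517 × 91 = 47047 ≡ 463
463 × 9 = 4167 ≡ 285
285 × 3 = 855 ≡ 208

208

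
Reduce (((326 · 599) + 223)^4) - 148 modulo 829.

390

326 · 599 = 195274 ≡ 459 (mod 829)
459 + 223 = 682
(682)^4 ≡ 538 (mod 829)
538 - 148 = 390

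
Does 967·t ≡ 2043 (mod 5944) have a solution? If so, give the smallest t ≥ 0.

gcd(967, 5944) = 1, so a unique solution mod 5944 exists.
967⁻¹ ≡ 879 (mod 5944).
t ≡ 879·2043 ≡ 709 (mod 5944).

709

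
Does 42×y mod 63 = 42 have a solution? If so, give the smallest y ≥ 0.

1

gcd(42, 63) = 21, and 21 | 42, so solutions exist.
Divide through by 21: 2×y = 2 (mod 3).
2⁻¹ ≡ 2 (mod 3).
y ≡ 2×2 ≡ 1 (mod 3).
The smallest non-negative solution is y = 1.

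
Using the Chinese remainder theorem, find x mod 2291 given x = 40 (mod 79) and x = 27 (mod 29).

2173

79⁻¹ mod 29: 79·18 ≡ 1 (mod 29), so 79⁻¹ ≡ 18.
x = 40 + 79·((27 − 40)·18 mod 29) = 40 + 79·27 = 2173.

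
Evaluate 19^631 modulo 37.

631 in binary is 1001110111, i.e. 631 = 512 + 64 + 32 + 16 + 4 + 2 + 1.
19^1 ≡ 19 (mod 37)
19^2 ≡ 19^2 = 361 ≡ 28 (mod 37)
19^4 ≡ 28^2 = 784 ≡ 7 (mod 37)
19^8 ≡ 7^2 = 49 ≡ 12 (mod 37)
19^16 ≡ 12^2 = 144 ≡ 33 (mod 37)
19^32 ≡ 33^2 = 1089 ≡ 16 (mod 37)
19^64 ≡ 16^2 = 256 ≡ 34 (mod 37)
19^128 ≡ 34^2 = 1156 ≡ 9 (mod 37)
19^256 ≡ 9^2 = 81 ≡ 7 (mod 37)
19^512 ≡ 7^2 = 49 ≡ 12 (mod 37)
19^631 = 19^512 * 19^64 * 19^32 * 19^16 * 19^4 * 19^2 * 19^1 ≡ 12 * 34 * 16 * 33 * 7 * 28 * 19 (mod 37).
Accumulate the product:
12 * 34 = 408 ≡ 1
1 * 16 = 16
16 * 33 = 528 ≡ 10
10 * 7 = 70 ≡ 33
33 * 28 = 924 ≡ 36
36 * 19 = 684 ≡ 18

18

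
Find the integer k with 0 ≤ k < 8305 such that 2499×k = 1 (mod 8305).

5869

8305 = 3*2499 + 808
2499 = 3*808 + 75
808 = 10*75 + 58
75 = 1*58 + 17
58 = 3*17 + 7
17 = 2*7 + 3
7 = 2*3 + 1
3 = 3*1 + 0
gcd(2499, 8305) = 1, so the inverse exists.
Back-substitute for 1:
1 = 1*7 − 2*3
  = −2*17 + 5*7
  = 5*58 − 17*17
  = −17*75 + 22*58
  = 22*808 − 237*75
  = −237*2499 + 733*808
  = 733*8305 − 2436*2499
So 2499⁻¹ ≡ −2436 ≡ 5869 (mod 8305).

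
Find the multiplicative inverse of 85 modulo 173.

57

173 = 2*85 + 3
85 = 28*3 + 1
3 = 3*1 + 0
gcd(85, 173) = 1, so the inverse exists.
Bézout: 1 = −28*173 + 57*85.
So 85⁻¹ ≡ 57 (mod 173).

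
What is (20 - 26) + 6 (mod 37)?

20 - 26 = -6 ≡ 31 (mod 37)
31 + 6 = 37 ≡ 0 (mod 37)

0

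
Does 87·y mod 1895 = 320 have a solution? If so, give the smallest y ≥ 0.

gcd(87, 1895) = 1, so a unique solution mod 1895 exists.
87⁻¹ ≡ 1198 (mod 1895).
y ≡ 1198·320 ≡ 570 (mod 1895).

570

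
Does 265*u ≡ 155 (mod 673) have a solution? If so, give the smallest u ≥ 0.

gcd(265, 673) = 1, so a unique solution mod 673 exists.
265⁻¹ ≡ 160 (mod 673).
u ≡ 160*155 ≡ 572 (mod 673).

572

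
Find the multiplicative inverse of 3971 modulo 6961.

Run the extended Euclidean algorithm:
6961 = 1×3971 + 2990
3971 = 1×2990 + 981
2990 = 3×981 + 47
981 = 20×47 + 41
47 = 1×41 + 6
41 = 6×6 + 5
6 = 1×5 + 1
5 = 5×1 + 0
gcd(3971, 6961) = 1, so the inverse exists.
Back-substitute for 1:
1 = 1×6 − 1×5
  = −1×41 + 7×6
  = 7×47 − 8×41
  = −8×981 + 167×47
  = 167×2990 − 509×981
  = −509×3971 + 676×2990
  = 676×6961 − 1185×3971
So 3971⁻¹ ≡ −1185 ≡ 5776 (mod 6961).

5776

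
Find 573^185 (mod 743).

185 in binary is 10111001, i.e. 185 = 128 + 32 + 16 + 8 + 1.
573^1 ≡ 573 (mod 743)
573^2 ≡ 573^2 = 328329 ≡ 666 (mod 743)
573^4 ≡ 666^2 = 443556 ≡ 728 (mod 743)
573^8 ≡ 728^2 = 529984 ≡ 225 (mod 743)
573^16 ≡ 225^2 = 50625 ≡ 101 (mod 743)
573^32 ≡ 101^2 = 10201 ≡ 542 (mod 743)
573^64 ≡ 542^2 = 293764 ≡ 279 (mod 743)
573^128 ≡ 279^2 = 77841 ≡ 569 (mod 743)
573^185 = 573^128 × 573^32 × 573^16 × 573^8 × 573^1 ≡ 569 × 542 × 101 × 225 × 573 (mod 743).
Accumulate the product:
569 × 542 = 308398 ≡ 53
53 × 101 = 5353 ≡ 152
152 × 225 = 34200 ≡ 22
22 × 573 = 12606 ≡ 718

718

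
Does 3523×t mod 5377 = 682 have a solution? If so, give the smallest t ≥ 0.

gcd(3523, 5377) = 1, so a unique solution mod 5377 exists.
3523⁻¹ ≡ 4040 (mod 5377).
t ≡ 4040×682 ≡ 2256 (mod 5377).

2256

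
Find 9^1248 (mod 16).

1

By square-and-multiply:
1248 in binary is 10011100000, i.e. 1248 = 1024 + 128 + 64 + 32.
9^1 ≡ 9 (mod 16)
9^2 ≡ 9^2 = 81 ≡ 1 (mod 16)
9^4 ≡ 1^2 = 1 (mod 16)
9^8 ≡ 1^2 = 1 (mod 16)
9^16 ≡ 1^2 = 1 (mod 16)
9^32 ≡ 1^2 = 1 (mod 16)
9^64 ≡ 1^2 = 1 (mod 16)
9^128 ≡ 1^2 = 1 (mod 16)
9^256 ≡ 1^2 = 1 (mod 16)
9^512 ≡ 1^2 = 1 (mod 16)
9^1024 ≡ 1^2 = 1 (mod 16)
9^1248 = 9^1024 · 9^128 · 9^64 · 9^32 ≡ 1 · 1 · 1 · 1 (mod 16).
Accumulate the product:
1 · 1 = 1
1 · 1 = 1
1 · 1 = 1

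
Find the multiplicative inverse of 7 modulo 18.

13

18 = 2×7 + 4
7 = 1×4 + 3
4 = 1×3 + 1
3 = 3×1 + 0
gcd(7, 18) = 1, so the inverse exists.
Back-substitute for 1:
1 = 1×4 − 1×3
  = −1×7 + 2×4
  = 2×18 − 5×7
So 7⁻¹ ≡ −5 ≡ 13 (mod 18).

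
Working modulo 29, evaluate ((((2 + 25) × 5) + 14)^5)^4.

2 + 25 = 27
27 × 5 = 135 ≡ 19 (mod 29)
19 + 14 = 33 ≡ 4 (mod 29)
(4)^5 ≡ 9 (mod 29)
(9)^4 ≡ 7 (mod 29)

7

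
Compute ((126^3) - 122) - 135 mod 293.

101

(126)^3 ≡ 65 (mod 293)
65 - 122 = -57 ≡ 236 (mod 293)
236 - 135 = 101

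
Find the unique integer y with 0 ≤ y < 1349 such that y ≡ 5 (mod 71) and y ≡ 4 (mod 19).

289

71⁻¹ mod 19: 71*15 ≡ 1 (mod 19), so 71⁻¹ ≡ 15.
y = 5 + 71*((4 − 5)*15 mod 19) = 5 + 71*4 = 289.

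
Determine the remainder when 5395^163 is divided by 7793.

163 in binary is 10100011, i.e. 163 = 128 + 32 + 2 + 1.
5395^1 ≡ 5395 (mod 7793)
5395^2 ≡ 5395^2 = 29106025 ≡ 6963 (mod 7793)
5395^4 ≡ 6963^2 = 48483369 ≡ 3116 (mod 7793)
5395^8 ≡ 3116^2 = 9709456 ≡ 7171 (mod 7793)
5395^16 ≡ 7171^2 = 51423241 ≡ 5027 (mod 7793)
5395^32 ≡ 5027^2 = 25270729 ≡ 5823 (mod 7793)
5395^64 ≡ 5823^2 = 33907329 ≡ 7779 (mod 7793)
5395^128 ≡ 7779^2 = 60512841 ≡ 196 (mod 7793)
5395^163 = 5395^128 · 5395^32 · 5395^2 · 5395^1 ≡ 196 · 5823 · 6963 · 5395 (mod 7793).
Accumulate the product:
196 · 5823 = 1141308 ≡ 3530
3530 · 6963 = 24579390 ≡ 268
268 · 5395 = 1445860 ≡ 4155

4155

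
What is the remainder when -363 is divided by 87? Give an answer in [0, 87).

-363 = -5·87 + 72, so -363 ≡ 72 (mod 87).

72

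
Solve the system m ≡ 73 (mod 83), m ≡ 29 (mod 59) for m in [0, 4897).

737

83⁻¹ mod 59: 83×32 ≡ 1 (mod 59), so 83⁻¹ ≡ 32.
m = 73 + 83×((29 − 73)×32 mod 59) = 73 + 83×8 = 737.
Check: 737 mod 83 = 73, 737 mod 59 = 29. ✓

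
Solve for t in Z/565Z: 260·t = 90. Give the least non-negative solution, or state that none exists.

109

gcd(260, 565) = 5, and 5 | 90, so solutions exist.
Divide through by 5: 52·t = 18 (mod 113).
52⁻¹ ≡ 50 (mod 113).
t ≡ 50·18 ≡ 109 (mod 113).
The smallest non-negative solution is t = 109.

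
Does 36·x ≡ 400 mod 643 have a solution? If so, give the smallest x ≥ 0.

gcd(36, 643) = 1, so a unique solution mod 643 exists.
36⁻¹ ≡ 518 (mod 643).
x ≡ 518·400 ≡ 154 (mod 643).

154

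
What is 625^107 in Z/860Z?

185

Using repeated squaring:
625^1 ≡ 625 (mod 860)
625^2 ≡ 625^2 = 390625 ≡ 185 (mod 860)
625^4 ≡ 185^2 = 34225 ≡ 685 (mod 860)
625^8 ≡ 685^2 = 469225 ≡ 525 (mod 860)
625^16 ≡ 525^2 = 275625 ≡ 425 (mod 860)
625^32 ≡ 425^2 = 180625 ≡ 25 (mod 860)
625^64 ≡ 25^2 = 625 (mod 860)
625^107 = 625^64 · 625^32 · 625^8 · 625^2 · 625^1 ≡ 625 · 25 · 525 · 185 · 625 (mod 860).
Accumulate the product:
625 · 25 = 15625 ≡ 145
145 · 525 = 76125 ≡ 445
445 · 185 = 82325 ≡ 625
625 · 625 = 390625 ≡ 185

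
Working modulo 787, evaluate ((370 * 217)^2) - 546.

370 * 217 = 80290 ≡ 16 (mod 787)
(16)^2 ≡ 256 (mod 787)
256 - 546 = -290 ≡ 497 (mod 787)

497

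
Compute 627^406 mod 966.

406 in binary is 110010110, i.e. 406 = 256 + 128 + 16 + 4 + 2.
627^1 ≡ 627 (mod 966)
627^2 ≡ 627^2 = 393129 ≡ 933 (mod 966)
627^4 ≡ 933^2 = 870489 ≡ 123 (mod 966)
627^8 ≡ 123^2 = 15129 ≡ 639 (mod 966)
627^16 ≡ 639^2 = 408321 ≡ 669 (mod 966)
627^32 ≡ 669^2 = 447561 ≡ 303 (mod 966)
627^64 ≡ 303^2 = 91809 ≡ 39 (mod 966)
627^128 ≡ 39^2 = 1521 ≡ 555 (mod 966)
627^256 ≡ 555^2 = 308025 ≡ 837 (mod 966)
627^406 = 627^256 × 627^128 × 627^16 × 627^4 × 627^2 ≡ 837 × 555 × 669 × 123 × 933 (mod 966).
Accumulate the product:
837 × 555 = 464535 ≡ 855
855 × 669 = 571995 ≡ 123
123 × 123 = 15129 ≡ 639
639 × 933 = 596187 ≡ 165

165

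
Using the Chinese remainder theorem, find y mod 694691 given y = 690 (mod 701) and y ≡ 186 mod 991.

701⁻¹ mod 991: 701·516 ≡ 1 (mod 991), so 701⁻¹ ≡ 516.
y = 690 + 701·((186 − 690)·516 mod 991) = 690 + 701·569 = 399559.

399559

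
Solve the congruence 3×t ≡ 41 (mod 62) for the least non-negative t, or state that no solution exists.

55

gcd(3, 62) = 1, so a unique solution mod 62 exists.
3⁻¹ ≡ 21 (mod 62).
t ≡ 21×41 ≡ 55 (mod 62).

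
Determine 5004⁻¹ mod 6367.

6367 = 1×5004 + 1363
5004 = 3×1363 + 915
1363 = 1×915 + 448
915 = 2×448 + 19
448 = 23×19 + 11
19 = 1×11 + 8
11 = 1×8 + 3
8 = 2×3 + 2
3 = 1×2 + 1
2 = 2×1 + 0
gcd(5004, 6367) = 1, so the inverse exists.
Back-substitute for 1:
1 = 1×3 − 1×2
  = −1×8 + 3×3
  = 3×11 − 4×8
  = −4×19 + 7×11
  = 7×448 − 165×19
  = −165×915 + 337×448
  = 337×1363 − 502×915
  = −502×5004 + 1843×1363
  = 1843×6367 − 2345×5004
So 5004⁻¹ ≡ −2345 ≡ 4022 (mod 6367).

4022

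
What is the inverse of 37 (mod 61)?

33

61 = 1·37 + 24
37 = 1·24 + 13
24 = 1·13 + 11
13 = 1·11 + 2
11 = 5·2 + 1
2 = 2·1 + 0
gcd(37, 61) = 1, so the inverse exists.
Bézout: 1 = 17·61 − 28·37.
So 37⁻¹ ≡ −28 ≡ 33 (mod 61).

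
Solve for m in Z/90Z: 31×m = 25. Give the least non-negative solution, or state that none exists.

gcd(31, 90) = 1, so a unique solution mod 90 exists.
31⁻¹ ≡ 61 (mod 90).
m ≡ 61×25 ≡ 85 (mod 90).

85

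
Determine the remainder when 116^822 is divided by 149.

116^1 ≡ 116 (mod 149)
116^2 ≡ 116^2 = 13456 ≡ 46 (mod 149)
116^4 ≡ 46^2 = 2116 ≡ 30 (mod 149)
116^8 ≡ 30^2 = 900 ≡ 6 (mod 149)
116^16 ≡ 6^2 = 36 (mod 149)
116^32 ≡ 36^2 = 1296 ≡ 104 (mod 149)
116^64 ≡ 104^2 = 10816 ≡ 88 (mod 149)
116^128 ≡ 88^2 = 7744 ≡ 145 (mod 149)
116^256 ≡ 145^2 = 21025 ≡ 16 (mod 149)
116^512 ≡ 16^2 = 256 ≡ 107 (mod 149)
116^822 = 116^512 × 116^256 × 116^32 × 116^16 × 116^4 × 116^2 ≡ 107 × 16 × 104 × 36 × 30 × 46 (mod 149).
Accumulate the product:
107 × 16 = 1712 ≡ 73
73 × 104 = 7592 ≡ 142
142 × 36 = 5112 ≡ 46
46 × 30 = 1380 ≡ 39
39 × 46 = 1794 ≡ 6

6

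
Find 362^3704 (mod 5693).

5354

Using repeated squaring:
3704 in binary is 111001111000, i.e. 3704 = 2048 + 1024 + 512 + 64 + 32 + 16 + 8.
362^1 ≡ 362 (mod 5693)
362^2 ≡ 362^2 = 131044 ≡ 105 (mod 5693)
362^4 ≡ 105^2 = 11025 ≡ 5332 (mod 5693)
362^8 ≡ 5332^2 = 28430224 ≡ 5075 (mod 5693)
362^16 ≡ 5075^2 = 25755625 ≡ 493 (mod 5693)
362^32 ≡ 493^2 = 243049 ≡ 3943 (mod 5693)
362^64 ≡ 3943^2 = 15547249 ≡ 5359 (mod 5693)
362^128 ≡ 5359^2 = 28718881 ≡ 3389 (mod 5693)
362^256 ≡ 3389^2 = 11485321 ≡ 2540 (mod 5693)
362^512 ≡ 2540^2 = 6451600 ≡ 1431 (mod 5693)
362^1024 ≡ 1431^2 = 2047761 ≡ 3974 (mod 5693)
362^2048 ≡ 3974^2 = 15792676 ≡ 294 (mod 5693)
362^3704 = 362^2048 × 362^1024 × 362^512 × 362^64 × 362^32 × 362^16 × 362^8 ≡ 294 × 3974 × 1431 × 5359 × 3943 × 493 × 5075 (mod 5693).
Accumulate the product:
294 × 3974 = 1168356 ≡ 1291
1291 × 1431 = 1847421 ≡ 2889
2889 × 5359 = 15482151 ≡ 2884
2884 × 3943 = 11371612 ≡ 2691
2691 × 493 = 1326663 ≡ 194
194 × 5075 = 984550 ≡ 5354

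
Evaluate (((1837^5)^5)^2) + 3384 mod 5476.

(1837)^5 ≡ 705 (mod 5476)
(705)^5 ≡ 2881 (mod 5476)
(2881)^2 ≡ 4021 (mod 5476)
4021 + 3384 = 7405 ≡ 1929 (mod 5476)

1929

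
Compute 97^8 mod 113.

By square-and-multiply:
97^1 ≡ 97 (mod 113)
97^2 ≡ 97^2 = 9409 ≡ 30 (mod 113)
97^4 ≡ 30^2 = 900 ≡ 109 (mod 113)
97^8 ≡ 109^2 = 11881 ≡ 16 (mod 113)
So 97^8 ≡ 16 (mod 113).

16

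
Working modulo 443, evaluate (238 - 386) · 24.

238 - 386 = -148 ≡ 295 (mod 443)
295 · 24 = 7080 ≡ 435 (mod 443)

435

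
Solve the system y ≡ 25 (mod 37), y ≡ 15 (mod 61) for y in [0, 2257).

37⁻¹ mod 61: 37×33 ≡ 1 (mod 61), so 37⁻¹ ≡ 33.
y = 25 + 37×((15 − 25)×33 mod 61) = 25 + 37×36 = 1357.

1357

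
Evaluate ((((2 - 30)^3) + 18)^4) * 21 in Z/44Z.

2 - 30 = -28 ≡ 16 (mod 44)
(16)^3 ≡ 4 (mod 44)
4 + 18 = 22
(22)^4 ≡ 0 (mod 44)
0 * 21 = 0

0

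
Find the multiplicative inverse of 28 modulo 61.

24

Run the extended Euclidean algorithm:
61 = 2×28 + 5
28 = 5×5 + 3
5 = 1×3 + 2
3 = 1×2 + 1
2 = 2×1 + 0
gcd(28, 61) = 1, so the inverse exists.
Back-substitute for 1:
1 = 1×3 − 1×2
  = −1×5 + 2×3
  = 2×28 − 11×5
  = −11×61 + 24×28
So 28⁻¹ ≡ 24 (mod 61).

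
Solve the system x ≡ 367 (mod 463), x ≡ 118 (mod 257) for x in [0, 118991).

9627

463⁻¹ mod 257: 463×131 ≡ 1 (mod 257), so 463⁻¹ ≡ 131.
x = 367 + 463×((118 − 367)×131 mod 257) = 367 + 463×20 = 9627.
Check: 9627 mod 463 = 367, 9627 mod 257 = 118. ✓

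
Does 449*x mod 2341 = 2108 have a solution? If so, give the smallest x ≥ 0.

573

gcd(449, 2341) = 1, so a unique solution mod 2341 exists.
449⁻¹ ≡ 1585 (mod 2341).
x ≡ 1585*2108 ≡ 573 (mod 2341).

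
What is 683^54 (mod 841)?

Using repeated squaring:
54 in binary is 110110, i.e. 54 = 32 + 16 + 4 + 2.
683^1 ≡ 683 (mod 841)
683^2 ≡ 683^2 = 466489 ≡ 575 (mod 841)
683^4 ≡ 575^2 = 330625 ≡ 112 (mod 841)
683^8 ≡ 112^2 = 12544 ≡ 770 (mod 841)
683^16 ≡ 770^2 = 592900 ≡ 836 (mod 841)
683^32 ≡ 836^2 = 698896 ≡ 25 (mod 841)
683^54 = 683^32 * 683^16 * 683^4 * 683^2 ≡ 25 * 836 * 112 * 575 (mod 841).
Accumulate the product:
25 * 836 = 20900 ≡ 716
716 * 112 = 80192 ≡ 297
297 * 575 = 170775 ≡ 52

52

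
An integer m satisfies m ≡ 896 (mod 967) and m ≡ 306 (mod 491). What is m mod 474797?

197197

967⁻¹ mod 491: 967·360 ≡ 1 (mod 491), so 967⁻¹ ≡ 360.
m = 896 + 967·((306 − 896)·360 mod 491) = 896 + 967·203 = 197197.
Check: 197197 mod 967 = 896, 197197 mod 491 = 306. ✓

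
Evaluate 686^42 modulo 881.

705

42 in binary is 101010, i.e. 42 = 32 + 8 + 2.
686^1 ≡ 686 (mod 881)
686^2 ≡ 686^2 = 470596 ≡ 142 (mod 881)
686^4 ≡ 142^2 = 20164 ≡ 782 (mod 881)
686^8 ≡ 782^2 = 611524 ≡ 110 (mod 881)
686^16 ≡ 110^2 = 12100 ≡ 647 (mod 881)
686^32 ≡ 647^2 = 418609 ≡ 134 (mod 881)
686^42 = 686^32 * 686^8 * 686^2 ≡ 134 * 110 * 142 (mod 881).
Accumulate the product:
134 * 110 = 14740 ≡ 644
644 * 142 = 91448 ≡ 705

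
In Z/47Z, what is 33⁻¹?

10

Apply the Euclidean algorithm and back-substitute:
47 = 1·33 + 14
33 = 2·14 + 5
14 = 2·5 + 4
5 = 1·4 + 1
4 = 4·1 + 0
gcd(33, 47) = 1, so the inverse exists.
Back-substitute for 1:
1 = 1·5 − 1·4
  = −1·14 + 3·5
  = 3·33 − 7·14
  = −7·47 + 10·33
So 33⁻¹ ≡ 10 (mod 47).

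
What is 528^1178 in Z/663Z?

324

Compute successive squares:
1178 in binary is 10010011010, i.e. 1178 = 1024 + 128 + 16 + 8 + 2.
528^1 ≡ 528 (mod 663)
528^2 ≡ 528^2 = 278784 ≡ 324 (mod 663)
528^4 ≡ 324^2 = 104976 ≡ 222 (mod 663)
528^8 ≡ 222^2 = 49284 ≡ 222 (mod 663)
528^16 ≡ 222^2 = 49284 ≡ 222 (mod 663)
528^32 ≡ 222^2 = 49284 ≡ 222 (mod 663)
528^64 ≡ 222^2 = 49284 ≡ 222 (mod 663)
528^128 ≡ 222^2 = 49284 ≡ 222 (mod 663)
528^256 ≡ 222^2 = 49284 ≡ 222 (mod 663)
528^512 ≡ 222^2 = 49284 ≡ 222 (mod 663)
528^1024 ≡ 222^2 = 49284 ≡ 222 (mod 663)
528^1178 = 528^1024 × 528^128 × 528^16 × 528^8 × 528^2 ≡ 222 × 222 × 222 × 222 × 324 (mod 663).
Accumulate the product:
222 × 222 = 49284 ≡ 222
222 × 222 = 49284 ≡ 222
222 × 222 = 49284 ≡ 222
222 × 324 = 71928 ≡ 324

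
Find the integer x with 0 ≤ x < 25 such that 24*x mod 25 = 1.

Apply the Euclidean algorithm and back-substitute:
25 = 1×24 + 1
24 = 24×1 + 0
gcd(24, 25) = 1, so the inverse exists.
Bézout: 1 = 1×25 − 1×24.
So 24⁻¹ ≡ −1 ≡ 24 (mod 25).

24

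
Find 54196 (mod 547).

43

54196 = 99*547 + 43, so 54196 ≡ 43 (mod 547).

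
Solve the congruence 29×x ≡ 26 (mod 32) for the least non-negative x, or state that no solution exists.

2

gcd(29, 32) = 1, so a unique solution mod 32 exists.
29⁻¹ ≡ 21 (mod 32).
x ≡ 21×26 ≡ 2 (mod 32).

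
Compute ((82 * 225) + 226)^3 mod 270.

136

82 * 225 = 18450 ≡ 90 (mod 270)
90 + 226 = 316 ≡ 46 (mod 270)
(46)^3 ≡ 136 (mod 270)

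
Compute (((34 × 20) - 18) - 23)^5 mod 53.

34 × 20 = 680 ≡ 44 (mod 53)
44 - 18 = 26
26 - 23 = 3
(3)^5 ≡ 31 (mod 53)

31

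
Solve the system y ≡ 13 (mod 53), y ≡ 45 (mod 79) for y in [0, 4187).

914

53⁻¹ mod 79: 53·3 ≡ 1 (mod 79), so 53⁻¹ ≡ 3.
y = 13 + 53·((45 − 13)·3 mod 79) = 13 + 53·17 = 914.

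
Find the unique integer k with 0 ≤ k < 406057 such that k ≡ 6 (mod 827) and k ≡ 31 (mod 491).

392831

827⁻¹ mod 491: 827×19 ≡ 1 (mod 491), so 827⁻¹ ≡ 19.
k = 6 + 827×((31 − 6)×19 mod 491) = 6 + 827×475 = 392831.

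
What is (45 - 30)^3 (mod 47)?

38

45 - 30 = 15
(15)^3 ≡ 38 (mod 47)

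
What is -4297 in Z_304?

263

-4297 = -15*304 + 263, so -4297 ≡ 263 (mod 304).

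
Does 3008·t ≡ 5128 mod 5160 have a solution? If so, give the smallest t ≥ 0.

446

gcd(3008, 5160) = 8, and 8 | 5128, so solutions exist.
Divide through by 8: 376·t = 641 (mod 645).
376⁻¹ ≡ 211 (mod 645).
t ≡ 211·641 ≡ 446 (mod 645).
The smallest non-negative solution is t = 446.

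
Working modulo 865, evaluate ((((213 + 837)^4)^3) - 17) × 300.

565

213 + 837 = 1050 ≡ 185 (mod 865)
(185)^4 ≡ 495 (mod 865)
(495)^3 ≡ 535 (mod 865)
535 - 17 = 518
518 × 300 = 155400 ≡ 565 (mod 865)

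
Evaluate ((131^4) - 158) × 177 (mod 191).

(131)^4 ≡ 77 (mod 191)
77 - 158 = -81 ≡ 110 (mod 191)
110 × 177 = 19470 ≡ 179 (mod 191)

179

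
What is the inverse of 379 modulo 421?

10

By the extended Euclidean algorithm:
421 = 1·379 + 42
379 = 9·42 + 1
42 = 42·1 + 0
gcd(379, 421) = 1, so the inverse exists.
Back-substitute for 1:
1 = 1·379 − 9·42
  = −9·421 + 10·379
So 379⁻¹ ≡ 10 (mod 421).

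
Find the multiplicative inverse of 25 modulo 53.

53 = 2·25 + 3
25 = 8·3 + 1
3 = 3·1 + 0
gcd(25, 53) = 1, so the inverse exists.
Bézout: 1 = −8·53 + 17·25.
So 25⁻¹ ≡ 17 (mod 53).

17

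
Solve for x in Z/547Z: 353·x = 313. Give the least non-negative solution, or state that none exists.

317

gcd(353, 547) = 1, so a unique solution mod 547 exists.
353⁻¹ ≡ 375 (mod 547).
x ≡ 375·313 ≡ 317 (mod 547).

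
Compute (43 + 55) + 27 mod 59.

43 + 55 = 98 ≡ 39 (mod 59)
39 + 27 = 66 ≡ 7 (mod 59)

7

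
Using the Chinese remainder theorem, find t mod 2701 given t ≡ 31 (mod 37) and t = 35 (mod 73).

327

37⁻¹ mod 73: 37×2 ≡ 1 (mod 73), so 37⁻¹ ≡ 2.
t = 31 + 37×((35 − 31)×2 mod 73) = 31 + 37×8 = 327.
Check: 327 mod 37 = 31, 327 mod 73 = 35. ✓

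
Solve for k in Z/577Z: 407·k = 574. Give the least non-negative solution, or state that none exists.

241

gcd(407, 577) = 1, so a unique solution mod 577 exists.
407⁻¹ ≡ 112 (mod 577).
k ≡ 112·574 ≡ 241 (mod 577).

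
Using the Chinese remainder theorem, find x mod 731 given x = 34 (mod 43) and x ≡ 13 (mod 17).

43⁻¹ mod 17: 43·2 ≡ 1 (mod 17), so 43⁻¹ ≡ 2.
x = 34 + 43·((13 − 34)·2 mod 17) = 34 + 43·9 = 421.

421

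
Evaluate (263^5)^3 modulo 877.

(263)^5 ≡ 279 (mod 877)
(279)^3 ≡ 488 (mod 877)

488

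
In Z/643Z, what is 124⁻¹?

Apply the Euclidean algorithm and back-substitute:
643 = 5·124 + 23
124 = 5·23 + 9
23 = 2·9 + 5
9 = 1·5 + 4
5 = 1·4 + 1
4 = 4·1 + 0
gcd(124, 643) = 1, so the inverse exists.
Back-substitute for 1:
1 = 1·5 − 1·4
  = −1·9 + 2·5
  = 2·23 − 5·9
  = −5·124 + 27·23
  = 27·643 − 140·124
So 124⁻¹ ≡ −140 ≡ 503 (mod 643).

503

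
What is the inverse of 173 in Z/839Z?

By the extended Euclidean algorithm:
839 = 4*173 + 147
173 = 1*147 + 26
147 = 5*26 + 17
26 = 1*17 + 9
17 = 1*9 + 8
9 = 1*8 + 1
8 = 8*1 + 0
gcd(173, 839) = 1, so the inverse exists.
Back-substitute for 1:
1 = 1*9 − 1*8
  = −1*17 + 2*9
  = 2*26 − 3*17
  = −3*147 + 17*26
  = 17*173 − 20*147
  = −20*839 + 97*173
So 173⁻¹ ≡ 97 (mod 839).

97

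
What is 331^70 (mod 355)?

1

331^1 ≡ 331 (mod 355)
331^2 ≡ 331^2 = 109561 ≡ 221 (mod 355)
331^4 ≡ 221^2 = 48841 ≡ 206 (mod 355)
331^8 ≡ 206^2 = 42436 ≡ 191 (mod 355)
331^16 ≡ 191^2 = 36481 ≡ 271 (mod 355)
331^32 ≡ 271^2 = 73441 ≡ 311 (mod 355)
331^64 ≡ 311^2 = 96721 ≡ 161 (mod 355)
331^70 = 331^64 * 331^4 * 331^2 ≡ 161 * 206 * 221 (mod 355).
Accumulate the product:
161 * 206 = 33166 ≡ 151
151 * 221 = 33371 ≡ 1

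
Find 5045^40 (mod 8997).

4666

Compute successive squares:
5045^1 ≡ 5045 (mod 8997)
5045^2 ≡ 5045^2 = 25452025 ≡ 8509 (mod 8997)
5045^4 ≡ 8509^2 = 72403081 ≡ 4222 (mod 8997)
5045^8 ≡ 4222^2 = 17825284 ≡ 2227 (mod 8997)
5045^16 ≡ 2227^2 = 4959529 ≡ 2182 (mod 8997)
5045^32 ≡ 2182^2 = 4761124 ≡ 1711 (mod 8997)
5045^40 = 5045^32 · 5045^8 ≡ 1711 · 2227 (mod 8997).
1711 · 2227 = 3810397 ≡ 4666 (mod 8997).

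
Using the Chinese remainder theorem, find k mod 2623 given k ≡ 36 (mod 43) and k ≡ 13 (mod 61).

43⁻¹ mod 61: 43*44 ≡ 1 (mod 61), so 43⁻¹ ≡ 44.
k = 36 + 43*((13 − 36)*44 mod 61) = 36 + 43*25 = 1111.
Check: 1111 mod 43 = 36, 1111 mod 61 = 13. ✓

1111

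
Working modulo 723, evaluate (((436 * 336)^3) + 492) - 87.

436 * 336 = 146496 ≡ 450 (mod 723)
(450)^3 ≡ 249 (mod 723)
249 + 492 = 741 ≡ 18 (mod 723)
18 - 87 = -69 ≡ 654 (mod 723)

654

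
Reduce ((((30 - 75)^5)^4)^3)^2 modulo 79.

38

30 - 75 = -45 ≡ 34 (mod 79)
(34)^5 ≡ 75 (mod 79)
(75)^4 ≡ 19 (mod 79)
(19)^3 ≡ 65 (mod 79)
(65)^2 ≡ 38 (mod 79)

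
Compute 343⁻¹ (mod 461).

293

Run the extended Euclidean algorithm:
461 = 1×343 + 118
343 = 2×118 + 107
118 = 1×107 + 11
107 = 9×11 + 8
11 = 1×8 + 3
8 = 2×3 + 2
3 = 1×2 + 1
2 = 2×1 + 0
gcd(343, 461) = 1, so the inverse exists.
Back-substitute for 1:
1 = 1×3 − 1×2
  = −1×8 + 3×3
  = 3×11 − 4×8
  = −4×107 + 39×11
  = 39×118 − 43×107
  = −43×343 + 125×118
  = 125×461 − 168×343
So 343⁻¹ ≡ −168 ≡ 293 (mod 461).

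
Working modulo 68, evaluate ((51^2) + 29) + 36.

(51)^2 ≡ 17 (mod 68)
17 + 29 = 46
46 + 36 = 82 ≡ 14 (mod 68)

14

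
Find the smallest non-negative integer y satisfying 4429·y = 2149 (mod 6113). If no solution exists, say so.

gcd(4429, 6113) = 1, so a unique solution mod 6113 exists.
4429⁻¹ ≡ 3866 (mod 6113).
y ≡ 3866·2149 ≡ 467 (mod 6113).

467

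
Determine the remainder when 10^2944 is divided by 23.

10^1 ≡ 10 (mod 23)
10^2 ≡ 10^2 = 100 ≡ 8 (mod 23)
10^4 ≡ 8^2 = 64 ≡ 18 (mod 23)
10^8 ≡ 18^2 = 324 ≡ 2 (mod 23)
10^16 ≡ 2^2 = 4 (mod 23)
10^32 ≡ 4^2 = 16 (mod 23)
10^64 ≡ 16^2 = 256 ≡ 3 (mod 23)
10^128 ≡ 3^2 = 9 (mod 23)
10^256 ≡ 9^2 = 81 ≡ 12 (mod 23)
10^512 ≡ 12^2 = 144 ≡ 6 (mod 23)
10^1024 ≡ 6^2 = 36 ≡ 13 (mod 23)
10^2048 ≡ 13^2 = 169 ≡ 8 (mod 23)
10^2944 = 10^2048 · 10^512 · 10^256 · 10^128 ≡ 8 · 6 · 12 · 9 (mod 23).
Accumulate the product:
8 · 6 = 48 ≡ 2
2 · 12 = 24 ≡ 1
1 · 9 = 9

9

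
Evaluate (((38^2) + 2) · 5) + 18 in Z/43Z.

(38)^2 ≡ 25 (mod 43)
25 + 2 = 27
27 · 5 = 135 ≡ 6 (mod 43)
6 + 18 = 24

24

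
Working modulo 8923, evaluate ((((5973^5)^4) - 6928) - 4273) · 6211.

5167

(5973)^5 ≡ 5471 (mod 8923)
(5471)^4 ≡ 8715 (mod 8923)
8715 - 6928 = 1787
1787 - 4273 = -2486 ≡ 6437 (mod 8923)
6437 · 6211 = 39980207 ≡ 5167 (mod 8923)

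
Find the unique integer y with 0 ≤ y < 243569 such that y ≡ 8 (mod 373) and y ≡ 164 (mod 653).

79830

373⁻¹ mod 653: 373·646 ≡ 1 (mod 653), so 373⁻¹ ≡ 646.
y = 8 + 373·((164 − 8)·646 mod 653) = 8 + 373·214 = 79830.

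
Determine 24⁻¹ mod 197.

156

Run the extended Euclidean algorithm:
197 = 8·24 + 5
24 = 4·5 + 4
5 = 1·4 + 1
4 = 4·1 + 0
gcd(24, 197) = 1, so the inverse exists.
Back-substitute for 1:
1 = 1·5 − 1·4
  = −1·24 + 5·5
  = 5·197 − 41·24
So 24⁻¹ ≡ −41 ≡ 156 (mod 197).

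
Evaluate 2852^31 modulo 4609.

2852^1 ≡ 2852 (mod 4609)
2852^2 ≡ 2852^2 = 8133904 ≡ 3628 (mod 4609)
2852^4 ≡ 3628^2 = 13162384 ≡ 3689 (mod 4609)
2852^8 ≡ 3689^2 = 13608721 ≡ 2953 (mod 4609)
2852^16 ≡ 2953^2 = 8720209 ≡ 4590 (mod 4609)
2852^31 = 2852^16 × 2852^8 × 2852^4 × 2852^2 × 2852^1 ≡ 4590 × 2953 × 3689 × 3628 × 2852 (mod 4609).
Accumulate the product:
4590 × 2953 = 13554270 ≡ 3810
3810 × 3689 = 14055090 ≡ 2249
2249 × 3628 = 8159372 ≡ 1442
1442 × 2852 = 4112584 ≡ 1356

1356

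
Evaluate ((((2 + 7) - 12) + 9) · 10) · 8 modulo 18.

12

2 + 7 = 9
9 - 12 = -3 ≡ 15 (mod 18)
15 + 9 = 24 ≡ 6 (mod 18)
6 · 10 = 60 ≡ 6 (mod 18)
6 · 8 = 48 ≡ 12 (mod 18)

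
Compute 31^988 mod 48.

1

31^1 ≡ 31 (mod 48)
31^2 ≡ 31^2 = 961 ≡ 1 (mod 48)
31^4 ≡ 1^2 = 1 (mod 48)
31^8 ≡ 1^2 = 1 (mod 48)
31^16 ≡ 1^2 = 1 (mod 48)
31^32 ≡ 1^2 = 1 (mod 48)
31^64 ≡ 1^2 = 1 (mod 48)
31^128 ≡ 1^2 = 1 (mod 48)
31^256 ≡ 1^2 = 1 (mod 48)
31^512 ≡ 1^2 = 1 (mod 48)
31^988 = 31^512 · 31^256 · 31^128 · 31^64 · 31^16 · 31^8 · 31^4 ≡ 1 · 1 · 1 · 1 · 1 · 1 · 1 (mod 48).
Accumulate the product:
1 · 1 = 1
1 · 1 = 1
1 · 1 = 1
1 · 1 = 1
1 · 1 = 1
1 · 1 = 1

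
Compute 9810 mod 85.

9810 = 115*85 + 35, so 9810 ≡ 35 (mod 85).

35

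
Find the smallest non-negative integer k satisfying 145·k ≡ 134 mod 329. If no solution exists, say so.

gcd(145, 329) = 1, so a unique solution mod 329 exists.
145⁻¹ ≡ 59 (mod 329).
k ≡ 59·134 ≡ 10 (mod 329).

10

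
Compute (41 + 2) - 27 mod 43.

41 + 2 = 43 ≡ 0 (mod 43)
0 - 27 = -27 ≡ 16 (mod 43)

16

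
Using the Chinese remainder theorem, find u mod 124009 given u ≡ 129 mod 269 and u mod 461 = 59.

22187

269⁻¹ mod 461: 269·12 ≡ 1 (mod 461), so 269⁻¹ ≡ 12.
u = 129 + 269·((59 − 129)·12 mod 461) = 129 + 269·82 = 22187.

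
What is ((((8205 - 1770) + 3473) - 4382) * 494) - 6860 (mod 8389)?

8205 - 1770 = 6435
6435 + 3473 = 9908 ≡ 1519 (mod 8389)
1519 - 4382 = -2863 ≡ 5526 (mod 8389)
5526 * 494 = 2729844 ≡ 3419 (mod 8389)
3419 - 6860 = -3441 ≡ 4948 (mod 8389)

4948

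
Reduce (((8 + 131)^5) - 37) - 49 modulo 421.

161

8 + 131 = 139
(139)^5 ≡ 247 (mod 421)
247 - 37 = 210
210 - 49 = 161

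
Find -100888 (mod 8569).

1940

-100888 = -12·8569 + 1940, so -100888 ≡ 1940 (mod 8569).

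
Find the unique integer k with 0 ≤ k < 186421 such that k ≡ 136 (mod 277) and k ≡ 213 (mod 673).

277⁻¹ mod 673: 277×328 ≡ 1 (mod 673), so 277⁻¹ ≡ 328.
k = 136 + 277×((213 − 136)×328 mod 673) = 136 + 277×355 = 98471.

98471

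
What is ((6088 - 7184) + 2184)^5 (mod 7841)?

3727

6088 - 7184 = -1096 ≡ 6745 (mod 7841)
6745 + 2184 = 8929 ≡ 1088 (mod 7841)
(1088)^5 ≡ 3727 (mod 7841)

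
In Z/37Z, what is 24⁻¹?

17

Run the extended Euclidean algorithm:
37 = 1*24 + 13
24 = 1*13 + 11
13 = 1*11 + 2
11 = 5*2 + 1
2 = 2*1 + 0
gcd(24, 37) = 1, so the inverse exists.
Back-substitute for 1:
1 = 1*11 − 5*2
  = −5*13 + 6*11
  = 6*24 − 11*13
  = −11*37 + 17*24
So 24⁻¹ ≡ 17 (mod 37).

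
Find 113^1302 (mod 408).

1302 in binary is 10100010110, i.e. 1302 = 1024 + 256 + 16 + 4 + 2.
113^1 ≡ 113 (mod 408)
113^2 ≡ 113^2 = 12769 ≡ 121 (mod 408)
113^4 ≡ 121^2 = 14641 ≡ 361 (mod 408)
113^8 ≡ 361^2 = 130321 ≡ 169 (mod 408)
113^16 ≡ 169^2 = 28561 ≡ 1 (mod 408)
113^32 ≡ 1^2 = 1 (mod 408)
113^64 ≡ 1^2 = 1 (mod 408)
113^128 ≡ 1^2 = 1 (mod 408)
113^256 ≡ 1^2 = 1 (mod 408)
113^512 ≡ 1^2 = 1 (mod 408)
113^1024 ≡ 1^2 = 1 (mod 408)
113^1302 = 113^1024 * 113^256 * 113^16 * 113^4 * 113^2 ≡ 1 * 1 * 1 * 361 * 121 (mod 408).
Accumulate the product:
1 * 1 = 1
1 * 1 = 1
1 * 361 = 361
361 * 121 = 43681 ≡ 25

25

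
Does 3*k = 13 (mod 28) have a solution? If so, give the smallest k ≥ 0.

23

gcd(3, 28) = 1, so a unique solution mod 28 exists.
3⁻¹ ≡ 19 (mod 28).
k ≡ 19*13 ≡ 23 (mod 28).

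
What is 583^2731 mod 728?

639

Using repeated squaring:
2731 in binary is 101010101011, i.e. 2731 = 2048 + 512 + 128 + 32 + 8 + 2 + 1.
583^1 ≡ 583 (mod 728)
583^2 ≡ 583^2 = 339889 ≡ 641 (mod 728)
583^4 ≡ 641^2 = 410881 ≡ 289 (mod 728)
583^8 ≡ 289^2 = 83521 ≡ 529 (mod 728)
583^16 ≡ 529^2 = 279841 ≡ 289 (mod 728)
583^32 ≡ 289^2 = 83521 ≡ 529 (mod 728)
583^64 ≡ 529^2 = 279841 ≡ 289 (mod 728)
583^128 ≡ 289^2 = 83521 ≡ 529 (mod 728)
583^256 ≡ 529^2 = 279841 ≡ 289 (mod 728)
583^512 ≡ 289^2 = 83521 ≡ 529 (mod 728)
583^1024 ≡ 529^2 = 279841 ≡ 289 (mod 728)
583^2048 ≡ 289^2 = 83521 ≡ 529 (mod 728)
583^2731 = 583^2048 × 583^512 × 583^128 × 583^32 × 583^8 × 583^2 × 583^1 ≡ 529 × 529 × 529 × 529 × 529 × 641 × 583 (mod 728).
Accumulate the product:
529 × 529 = 279841 ≡ 289
289 × 529 = 152881 ≡ 1
1 × 529 = 529
529 × 529 = 279841 ≡ 289
289 × 641 = 185249 ≡ 337
337 × 583 = 196471 ≡ 639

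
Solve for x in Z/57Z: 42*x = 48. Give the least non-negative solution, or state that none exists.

12

gcd(42, 57) = 3, and 3 | 48, so solutions exist.
Divide through by 3: 14*x = 16 (mod 19).
14⁻¹ ≡ 15 (mod 19).
x ≡ 15*16 ≡ 12 (mod 19).
The smallest non-negative solution is x = 12.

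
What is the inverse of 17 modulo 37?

24

37 = 2×17 + 3
17 = 5×3 + 2
3 = 1×2 + 1
2 = 2×1 + 0
gcd(17, 37) = 1, so the inverse exists.
Bézout: 1 = 6×37 − 13×17.
So 17⁻¹ ≡ −13 ≡ 24 (mod 37).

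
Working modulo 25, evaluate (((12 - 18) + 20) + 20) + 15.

12 - 18 = -6 ≡ 19 (mod 25)
19 + 20 = 39 ≡ 14 (mod 25)
14 + 20 = 34 ≡ 9 (mod 25)
9 + 15 = 24

24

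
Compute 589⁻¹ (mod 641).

641 = 1·589 + 52
589 = 11·52 + 17
52 = 3·17 + 1
17 = 17·1 + 0
gcd(589, 641) = 1, so the inverse exists.
Back-substitute for 1:
1 = 1·52 − 3·17
  = −3·589 + 34·52
  = 34·641 − 37·589
So 589⁻¹ ≡ −37 ≡ 604 (mod 641).

604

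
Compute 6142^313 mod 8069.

Compute successive squares:
313 in binary is 100111001, i.e. 313 = 256 + 32 + 16 + 8 + 1.
6142^1 ≡ 6142 (mod 8069)
6142^2 ≡ 6142^2 = 37724164 ≡ 1589 (mod 8069)
6142^4 ≡ 1589^2 = 2524921 ≡ 7393 (mod 8069)
6142^8 ≡ 7393^2 = 54656449 ≡ 5112 (mod 8069)
6142^16 ≡ 5112^2 = 26132544 ≡ 5122 (mod 8069)
6142^32 ≡ 5122^2 = 26234884 ≡ 2565 (mod 8069)
6142^64 ≡ 2565^2 = 6579225 ≡ 2990 (mod 8069)
6142^128 ≡ 2990^2 = 8940100 ≡ 7717 (mod 8069)
6142^256 ≡ 7717^2 = 59552089 ≡ 2869 (mod 8069)
6142^313 = 6142^256 * 6142^32 * 6142^16 * 6142^8 * 6142^1 ≡ 2869 * 2565 * 5122 * 5112 * 6142 (mod 8069).
Accumulate the product:
2869 * 2565 = 7358985 ≡ 57
57 * 5122 = 291954 ≡ 1470
1470 * 5112 = 7514640 ≡ 2401
2401 * 6142 = 14746942 ≡ 4879

4879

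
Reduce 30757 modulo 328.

30757 = 93·328 + 253, so 30757 ≡ 253 (mod 328).

253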